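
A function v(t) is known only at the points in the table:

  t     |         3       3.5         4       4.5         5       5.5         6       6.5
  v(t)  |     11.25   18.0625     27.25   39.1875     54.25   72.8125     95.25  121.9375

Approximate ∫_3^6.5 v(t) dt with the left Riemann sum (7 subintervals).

159.03125

Δt = 0.5.
Sum = 0.5·[11.25 + 18.0625 + 27.25 + 39.1875 + 54.25 + 72.8125 + 95.25] = 159.03125.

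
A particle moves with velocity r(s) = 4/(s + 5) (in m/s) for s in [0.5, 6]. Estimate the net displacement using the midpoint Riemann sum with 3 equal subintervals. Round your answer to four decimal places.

2.7590

Δs = (6 − 0.5)/3 = 11/6.
Midpoints: 17/12, 3.25, 61/12.
r(17/12) = 48/77, r(3.25) = 16/33, r(61/12) = 48/121.
Sum = Δs · [r(17/12) + r(3.25) + r(61/12)].
Sum ≈ 2.7590.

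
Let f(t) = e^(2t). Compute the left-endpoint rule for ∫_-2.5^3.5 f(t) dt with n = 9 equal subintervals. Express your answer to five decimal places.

Δt = (3.5 − (-2.5))/9 = 2/3.
Left endpoints: -2.5, -11/6, -7/6, -0.5, 1/6, 5/6, 1.5, 13/6, 17/6.
f(-2.5) ≈ 0.00674, f(-11/6) ≈ 0.02556, f(-7/6) ≈ 0.09697, f(-0.5) ≈ 0.36788, f(1/6) ≈ 1.39561, f(5/6) ≈ 5.29449, f(1.5) ≈ 20.08554, f(13/6) ≈ 76.19786, f(17/6) ≈ 289.06936.
Sum = Δt · [f(-2.5) + f(-11/6) + f(-7/6) + ...].
Sum ≈ 261.69334.

261.69334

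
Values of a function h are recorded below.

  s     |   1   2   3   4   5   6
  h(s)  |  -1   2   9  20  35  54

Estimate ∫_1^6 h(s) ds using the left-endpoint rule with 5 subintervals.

65

Δs = 1.
Sum = 1·[(-1) + 2 + 9 + 20 + 35] = 65.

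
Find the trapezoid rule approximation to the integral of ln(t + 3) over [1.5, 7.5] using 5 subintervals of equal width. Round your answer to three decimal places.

Δt = (7.5 − 1.5)/5 = 1.2.
f(1.5) ≈ 1.504, f(2.7) ≈ 1.740, f(3.9) ≈ 1.932, f(5.1) ≈ 2.092, f(6.3) ≈ 2.230, f(7.5) ≈ 2.351.
T_5 = (Δt/2)·[f(t_0) + 2f(t_1) + ... + 2f(t_{4}) + f(t_5)].
Sum ≈ 11.906.

11.906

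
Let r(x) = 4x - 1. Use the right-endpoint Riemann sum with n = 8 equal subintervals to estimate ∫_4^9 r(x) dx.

Δx = (9 − 4)/8 = 0.625.
Right endpoints: 4.625, 5.25, 5.875, 6.5, 7.125, 7.75, 8.375, 9.
r(4.625) = 17.5, r(5.25) = 20, r(5.875) = 22.5, r(6.5) = 25, r(7.125) = 27.5, r(7.75) = 30, r(8.375) = 32.5, r(9) = 35.
Sum = Δx · [r(4.625) + r(5.25) + r(5.875) + ...].
Sum = 131.25.

131.25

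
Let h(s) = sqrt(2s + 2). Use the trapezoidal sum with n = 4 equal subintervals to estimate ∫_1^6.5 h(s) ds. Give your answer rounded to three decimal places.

16.661

Δs = (6.5 − 1)/4 = 1.375.
h(1) ≈ 2.000, h(2.375) ≈ 2.598, h(3.75) ≈ 3.082, h(5.125) ≈ 3.500, h(6.5) ≈ 3.873.
T_4 = (Δs/2)·[h(s_0) + 2h(s_1) + 2h(s_2) + 2h(s_3) + h(s_4)].
Sum ≈ 16.661.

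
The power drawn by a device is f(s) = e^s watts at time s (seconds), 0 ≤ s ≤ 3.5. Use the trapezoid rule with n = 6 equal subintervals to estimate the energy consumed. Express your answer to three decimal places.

Δs = (3.5 − 0)/6 = 7/12.
f(0) ≈ 1.000, f(7/12) ≈ 1.792, f(7/6) ≈ 3.211, f(1.75) ≈ 5.755, f(7/3) ≈ 10.312, f(35/12) ≈ 18.480, f(3.5) ≈ 33.115.
T_6 = (Δs/2)·[f(s_0) + 2f(s_1) + ... + 2f(s_{5}) + f(s_6)].
Sum ≈ 33.021.

33.021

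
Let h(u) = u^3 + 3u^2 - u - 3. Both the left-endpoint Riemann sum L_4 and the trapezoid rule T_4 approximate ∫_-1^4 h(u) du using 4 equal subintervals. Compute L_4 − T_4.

-65.625

L_4 = 50.390625.
T_4 = 116.015625.
L_4 − T_4 = -65.625.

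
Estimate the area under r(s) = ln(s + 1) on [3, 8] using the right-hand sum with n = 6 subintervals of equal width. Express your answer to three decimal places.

Δs = (8 − 3)/6 = 5/6.
Right endpoints: 23/6, 14/3, 5.5, 19/3, 43/6, 8.
r(23/6) ≈ 1.576, r(14/3) ≈ 1.735, r(5.5) ≈ 1.872, r(19/3) ≈ 1.992, r(43/6) ≈ 2.100, r(8) ≈ 2.197.
Sum = Δs · [r(23/6) + r(14/3) + r(5.5) + ...].
Sum ≈ 9.560.

9.560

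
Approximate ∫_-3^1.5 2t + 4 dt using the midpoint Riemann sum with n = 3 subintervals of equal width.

Δt = (1.5 − (-3))/3 = 1.5.
Midpoints: -2.25, -0.75, 0.75.
f(-2.25) = -0.5, f(-0.75) = 2.5, f(0.75) = 5.5.
Sum = Δt · [f(-2.25) + f(-0.75) + f(0.75)].
Sum = 11.25.

11.25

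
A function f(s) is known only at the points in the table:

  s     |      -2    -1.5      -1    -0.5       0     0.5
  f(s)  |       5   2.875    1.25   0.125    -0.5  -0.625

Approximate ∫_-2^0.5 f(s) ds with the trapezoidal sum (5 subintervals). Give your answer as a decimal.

Δs = 0.5.
T_5 = (0.5/2)·[5 + 2·2.875 + 2·1.25 + 2·0.125 + 2·(-0.5) + (-0.625)] = 2.96875.

2.96875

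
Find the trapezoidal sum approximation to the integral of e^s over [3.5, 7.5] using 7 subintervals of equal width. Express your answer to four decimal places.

Δs = (7.5 − 3.5)/7 = 4/7.
f(3.5) ≈ 33.1155, f(57/14) ≈ 58.6407, f(65/14) ≈ 103.8406, f(73/14) ≈ 183.8804, f(81/14) ≈ 325.6145, f(89/14) ≈ 576.5966, f(97/14) ≈ 1021.0343, f(7.5) ≈ 1808.0424.
T_7 = (Δs/2)·[f(s_0) + 2f(s_1) + ... + 2f(s_{6}) + f(s_7)].
Sum ≈ 1822.9635.

1822.9635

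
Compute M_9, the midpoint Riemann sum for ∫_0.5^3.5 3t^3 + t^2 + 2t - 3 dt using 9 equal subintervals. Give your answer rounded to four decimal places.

129.2222

Δt = (3.5 − 0.5)/9 = 1/3.
Midpoints: 2/3, 1, 4/3, 5/3, 2, 7/3, 8/3, 3, 10/3.
f(2/3) = -1/3, f(1) = 3, f(4/3) = 77/9, f(5/3) = 17, f(2) = 29, f(7/3) = 407/9, f(8/3) = 199/3, f(3) = 93, f(10/3) = 1133/9.
Sum = Δt · [f(2/3) + f(1) + f(4/3) + ...].
Sum ≈ 129.2222.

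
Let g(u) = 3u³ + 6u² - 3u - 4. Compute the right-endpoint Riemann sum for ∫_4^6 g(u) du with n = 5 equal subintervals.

1162.72

Δu = (6 − 4)/5 = 0.4.
Right endpoints: 4.4, 4.8, 5.2, 5.6, 6.
g(4.4) = 354.512, g(4.8) = 451.616, g(5.2) = 564.464, g(5.6) = 694.208, g(6) = 842.
Sum = Δu · [g(4.4) + g(4.8) + g(5.2) + g(5.6) + g(6)].
Sum = 1162.72.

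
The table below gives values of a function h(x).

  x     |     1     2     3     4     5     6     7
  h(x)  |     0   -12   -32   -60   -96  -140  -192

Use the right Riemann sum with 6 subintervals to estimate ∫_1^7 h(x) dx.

Δx = 1.
Sum = 1·[(-12) + (-32) + (-60) + (-96) + (-140) + (-192)] = -532.

-532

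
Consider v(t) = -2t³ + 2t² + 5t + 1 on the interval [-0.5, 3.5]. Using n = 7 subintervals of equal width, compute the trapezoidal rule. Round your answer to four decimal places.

-13.8571

Δt = (3.5 − (-0.5))/7 = 4/7.
v(-0.5) = -0.75, v(1/14) = 1875/1372, v(9/14) = 6187/1372, v(17/14) = 8835/1372, v(25/14) = 6747/1372, v(33/14) = -3149/1372, v(41/14) = -23925/1372, v(3.5) = -42.75.
T_7 = (Δt/2)·[v(t_0) + 2v(t_1) + ... + 2v(t_{6}) + v(t_7)].
Sum ≈ -13.8571.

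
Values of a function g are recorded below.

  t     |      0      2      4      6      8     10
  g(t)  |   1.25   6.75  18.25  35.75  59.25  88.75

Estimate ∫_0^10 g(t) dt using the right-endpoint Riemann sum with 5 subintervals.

417.5

Δt = 2.
Sum = 2·[6.75 + 18.25 + 35.75 + 59.25 + 88.75] = 417.5.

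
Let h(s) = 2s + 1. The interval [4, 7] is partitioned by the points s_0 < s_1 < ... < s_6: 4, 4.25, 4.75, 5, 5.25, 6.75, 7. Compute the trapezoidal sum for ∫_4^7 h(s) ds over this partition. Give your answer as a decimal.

36

Subinterval widths: 0.25, 0.5, 0.25, 0.25, 1.5, 0.25.
h(4) = 9, h(4.25) = 9.5, h(4.75) = 10.5, h(5) = 11, h(5.25) = 11.5, h(6.75) = 14.5, h(7) = 15.
On each subinterval the trapezoid contributes (Δs_i/2)·[h(s_{i-1}) + h(s_i)].
Sum = 36.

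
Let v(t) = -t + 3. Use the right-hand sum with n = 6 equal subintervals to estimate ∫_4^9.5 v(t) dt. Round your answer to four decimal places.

Δt = (9.5 − 4)/6 = 11/12.
Right endpoints: 59/12, 35/6, 6.75, 23/3, 103/12, 9.5.
v(59/12) = -23/12, v(35/6) = -17/6, v(6.75) = -3.75, v(23/3) = -14/3, v(103/12) = -67/12, v(9.5) = -6.5.
Sum = Δt · [v(59/12) + v(35/6) + v(6.75) + ...].
Sum ≈ -23.1458.

-23.1458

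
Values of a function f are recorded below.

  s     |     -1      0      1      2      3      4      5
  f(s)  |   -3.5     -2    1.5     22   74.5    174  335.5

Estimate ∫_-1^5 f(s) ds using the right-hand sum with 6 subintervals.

Δs = 1.
Sum = 1·[(-2) + 1.5 + 22 + 74.5 + 174 + 335.5] = 605.5.

605.5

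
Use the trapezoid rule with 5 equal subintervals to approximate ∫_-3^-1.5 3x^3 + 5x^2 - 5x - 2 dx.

Δx = (-1.5 − (-3))/5 = 0.3.
f(-3) = -23, f(-2.7) = -11.099, f(-2.4) = -2.672, f(-2.1) = 2.767, f(-1.8) = 5.704, f(-1.5) = 6.625.
T_5 = (Δx/2)·[f(x_0) + 2f(x_1) + ... + 2f(x_{4}) + f(x_5)].
Sum = -4.04625.

-4.04625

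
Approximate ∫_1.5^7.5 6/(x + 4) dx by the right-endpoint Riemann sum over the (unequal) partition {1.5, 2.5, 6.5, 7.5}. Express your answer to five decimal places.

3.73053

Subinterval widths: 1, 4, 1.
Right endpoints: 2.5, 6.5, 7.5.
f(2.5) = 12/13, f(6.5) = 4/7, f(7.5) = 12/23.
Sum = Σ Δx_i · f(x_i).
Sum ≈ 3.73053.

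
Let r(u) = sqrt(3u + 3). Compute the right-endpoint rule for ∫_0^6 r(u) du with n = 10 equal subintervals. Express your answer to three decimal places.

Δu = (6 − 0)/10 = 0.6.
Right endpoints: 0.6, 1.2, 1.8, 2.4, 3, 3.6, 4.2, 4.8, 5.4, 6.
r(0.6) ≈ 2.191, r(1.2) ≈ 2.569, r(1.8) ≈ 2.898, r(2.4) ≈ 3.194, r(3) ≈ 3.464, r(3.6) ≈ 3.715, r(4.2) ≈ 3.950, r(4.8) ≈ 4.171, r(5.4) ≈ 4.382, r(6) ≈ 4.583.
Sum = Δu · [r(0.6) + r(1.2) + r(1.8) + ...].
Sum ≈ 21.070.

21.070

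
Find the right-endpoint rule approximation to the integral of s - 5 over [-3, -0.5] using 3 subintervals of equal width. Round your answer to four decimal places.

Δs = (-0.5 − (-3))/3 = 5/6.
Right endpoints: -13/6, -4/3, -0.5.
f(-13/6) = -43/6, f(-4/3) = -19/3, f(-0.5) = -5.5.
Sum = Δs · [f(-13/6) + f(-4/3) + f(-0.5)].
Sum ≈ -15.8333.

-15.8333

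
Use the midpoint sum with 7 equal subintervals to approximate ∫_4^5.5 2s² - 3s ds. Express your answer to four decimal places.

Δs = (5.5 − 4)/7 = 3/14.
Midpoints: 115/28, 121/28, 127/28, 4.75, 139/28, 145/28, 151/28.
f(115/28) = 8395/392, f(121/28) = 9559/392, f(127/28) = 10795/392, f(4.75) = 30.875, f(139/28) = 13483/392, f(145/28) = 14935/392, f(151/28) = 16459/392.
Sum = Δs · [f(115/28) + f(121/28) + f(127/28) + ...].
Sum ≈ 46.8635.

46.8635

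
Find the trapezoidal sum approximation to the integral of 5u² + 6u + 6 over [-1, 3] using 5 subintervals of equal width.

96.8

Δu = (3 − (-1))/5 = 0.8.
f(-1) = 5, f(-0.2) = 5, f(0.6) = 11.4, f(1.4) = 24.2, f(2.2) = 43.4, f(3) = 69.
T_5 = (Δu/2)·[f(u_0) + 2f(u_1) + ... + 2f(u_{4}) + f(u_5)].
Sum = 96.8.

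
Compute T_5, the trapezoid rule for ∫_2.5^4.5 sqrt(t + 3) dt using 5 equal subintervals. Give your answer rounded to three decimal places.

5.094

Δt = (4.5 − 2.5)/5 = 0.4.
f(2.5) ≈ 2.345, f(2.9) ≈ 2.429, f(3.3) ≈ 2.510, f(3.7) ≈ 2.588, f(4.1) ≈ 2.665, f(4.5) ≈ 2.739.
T_5 = (Δt/2)·[f(t_0) + 2f(t_1) + ... + 2f(t_{4}) + f(t_5)].
Sum ≈ 5.094.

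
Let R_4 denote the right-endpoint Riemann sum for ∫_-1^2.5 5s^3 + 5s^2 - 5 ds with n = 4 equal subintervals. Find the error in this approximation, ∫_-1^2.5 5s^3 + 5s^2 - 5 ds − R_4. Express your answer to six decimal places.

-55.109049

Exact integral: ∫_-1^2.5 f(s) ds ≈ 57.78645833.
R_4 ≈ 112.89550781.
Error ≈ 57.78645833 − 112.89550781 ≈ -55.109049.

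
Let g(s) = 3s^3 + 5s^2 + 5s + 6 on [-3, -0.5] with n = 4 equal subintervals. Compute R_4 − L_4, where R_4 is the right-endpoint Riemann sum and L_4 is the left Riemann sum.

R_4 ≈ -9.106445.
L_4 ≈ -39.965820.
R_4 − L_4 = 30.859375.

30.859375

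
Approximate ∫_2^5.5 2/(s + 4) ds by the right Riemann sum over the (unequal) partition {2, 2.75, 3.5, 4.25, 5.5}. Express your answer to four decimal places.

Subinterval widths: 0.75, 0.75, 0.75, 1.25.
Right endpoints: 2.75, 3.5, 4.25, 5.5.
f(2.75) = 8/27, f(3.5) = 4/15, f(4.25) = 8/33, f(5.5) = 4/19.
Sum = Σ Δs_i · f(s_i).
Sum ≈ 0.8672.

0.8672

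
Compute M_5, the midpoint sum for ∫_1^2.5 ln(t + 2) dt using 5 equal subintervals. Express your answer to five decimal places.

1.97293

Δt = (2.5 − 1)/5 = 0.3.
Midpoints: 1.15, 1.45, 1.75, 2.05, 2.35.
f(1.15) ≈ 1.14740, f(1.45) ≈ 1.23837, f(1.75) ≈ 1.32176, f(2.05) ≈ 1.39872, f(2.35) ≈ 1.47018.
Sum = Δt · [f(1.15) + f(1.45) + f(1.75) + f(2.05) + f(2.35)].
Sum ≈ 1.97293.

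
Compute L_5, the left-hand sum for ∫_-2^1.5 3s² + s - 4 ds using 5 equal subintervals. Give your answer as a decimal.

-2.03

Δs = (1.5 − (-2))/5 = 0.7.
Left endpoints: -2, -1.3, -0.6, 0.1, 0.8.
f(-2) = 6, f(-1.3) = -0.23, f(-0.6) = -3.52, f(0.1) = -3.87, f(0.8) = -1.28.
Sum = Δs · [f(-2) + f(-1.3) + f(-0.6) + f(0.1) + f(0.8)].
Sum = -2.03.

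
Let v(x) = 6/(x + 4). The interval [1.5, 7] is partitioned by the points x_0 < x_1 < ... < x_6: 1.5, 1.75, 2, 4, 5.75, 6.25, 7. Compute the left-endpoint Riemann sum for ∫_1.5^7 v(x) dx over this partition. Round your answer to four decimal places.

Subinterval widths: 0.25, 0.25, 2, 1.75, 0.5, 0.75.
Left endpoints: 1.5, 1.75, 2, 4, 5.75, 6.25.
v(1.5) = 12/11, v(1.75) = 24/23, v(2) = 1, v(4) = 0.75, v(5.75) = 8/13, v(6.25) = 24/41.
Sum = Σ Δx_i · v(x_i).
Sum ≈ 4.5928.

4.5928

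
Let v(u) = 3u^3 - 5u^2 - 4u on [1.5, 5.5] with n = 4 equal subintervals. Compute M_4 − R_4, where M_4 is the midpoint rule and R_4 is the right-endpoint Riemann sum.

-193

M_4 = 346.
R_4 = 539.
M_4 − R_4 = -193.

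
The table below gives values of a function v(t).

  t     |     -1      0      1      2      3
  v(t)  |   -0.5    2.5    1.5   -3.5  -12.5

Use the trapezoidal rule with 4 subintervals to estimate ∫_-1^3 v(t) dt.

-6

Δt = 1.
T_4 = (1/2)·[(-0.5) + 2·2.5 + 2·1.5 + 2·(-3.5) + (-12.5)] = -6.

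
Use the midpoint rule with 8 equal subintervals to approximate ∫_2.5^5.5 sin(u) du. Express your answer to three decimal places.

Δu = (5.5 − 2.5)/8 = 0.375.
Midpoints: 2.6875, 3.0625, 3.4375, 3.8125, 4.1875, 4.5625, 4.9375, 5.3125.
f(2.6875) ≈ 0.439, f(3.0625) ≈ 0.079, f(3.4375) ≈ -0.292, f(3.8125) ≈ -0.622, f(4.1875) ≈ -0.865, f(4.5625) ≈ -0.989, f(4.9375) ≈ -0.975, f(5.3125) ≈ -0.825.
Sum = Δu · [f(2.6875) + f(3.0625) + f(3.4375) + ...].
Sum ≈ -1.519.

-1.519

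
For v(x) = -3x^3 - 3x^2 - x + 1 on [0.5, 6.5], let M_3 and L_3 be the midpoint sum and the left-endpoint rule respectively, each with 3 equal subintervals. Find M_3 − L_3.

-748.5

M_3 = -1559.25.
L_3 = -810.75.
M_3 − L_3 = -748.5.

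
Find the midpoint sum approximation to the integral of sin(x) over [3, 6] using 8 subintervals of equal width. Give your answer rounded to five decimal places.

-1.96164

Δx = (6 − 3)/8 = 0.375.
Midpoints: 3.1875, 3.5625, 3.9375, 4.3125, 4.6875, 5.0625, 5.4375, 5.8125.
f(3.1875) ≈ -0.04589, f(3.5625) ≈ -0.40859, f(3.9375) ≈ -0.71450, f(4.3125) ≈ -0.92110, f(4.6875) ≈ -0.99969, f(5.0625) ≈ -0.93933, f(5.4375) ≈ -0.74843, f(5.8125) ≈ -0.45350.
Sum = Δx · [f(3.1875) + f(3.5625) + f(3.9375) + ...].
Sum ≈ -1.96164.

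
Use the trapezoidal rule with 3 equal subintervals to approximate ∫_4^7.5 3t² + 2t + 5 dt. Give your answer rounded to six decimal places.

Δt = (7.5 − 4)/3 = 7/6.
f(4) = 61, f(31/6) = 1145/12, f(19/3) = 138, f(7.5) = 188.75.
T_3 = (Δt/2)·[f(t_0) + 2f(t_1) + 2f(t_2) + f(t_3)].
Sum ≈ 418.006944.

418.006944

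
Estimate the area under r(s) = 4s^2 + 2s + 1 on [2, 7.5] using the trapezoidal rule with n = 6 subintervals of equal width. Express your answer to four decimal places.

612.6644

Δs = (7.5 − 2)/6 = 11/12.
r(2) = 21, r(35/12) = 1471/36, r(23/6) = 607/9, r(4.75) = 100.75, r(17/3) = 1267/9, r(79/12) = 6751/36, r(7.5) = 241.
T_6 = (Δs/2)·[r(s_0) + 2r(s_1) + ... + 2r(s_{5}) + r(s_6)].
Sum ≈ 612.6644.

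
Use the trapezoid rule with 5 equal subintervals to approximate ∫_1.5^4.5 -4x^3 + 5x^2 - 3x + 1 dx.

Δx = (4.5 − 1.5)/5 = 0.6.
f(1.5) = -5.75, f(2.1) = -20.294, f(2.7) = -49.382, f(3.3) = -98.198, f(3.9) = -171.926, f(4.5) = -275.75.
T_5 = (Δx/2)·[f(x_0) + 2f(x_1) + ... + 2f(x_{4}) + f(x_5)].
Sum = -288.33.

-288.33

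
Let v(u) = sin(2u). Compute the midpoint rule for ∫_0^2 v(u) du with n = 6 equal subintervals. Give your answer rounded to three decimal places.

0.842

Δu = (2 − 0)/6 = 1/3.
Midpoints: 1/6, 0.5, 5/6, 7/6, 1.5, 11/6.
v(1/6) ≈ 0.327, v(0.5) ≈ 0.841, v(5/6) ≈ 0.995, v(7/6) ≈ 0.723, v(1.5) ≈ 0.141, v(11/6) ≈ -0.501.
Sum = Δu · [v(1/6) + v(0.5) + v(5/6) + ...].
Sum ≈ 0.842.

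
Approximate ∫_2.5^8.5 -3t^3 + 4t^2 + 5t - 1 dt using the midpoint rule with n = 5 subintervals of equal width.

Δt = (8.5 − 2.5)/5 = 1.2.
Midpoints: 3.1, 4.3, 5.5, 6.7, 7.9.
f(3.1) = -36.433, f(4.3) = -144.061, f(5.5) = -351.625, f(6.7) = -690.229, f(7.9) = -1190.977.
Sum = Δt · [f(3.1) + f(4.3) + f(5.5) + f(6.7) + f(7.9)].
Sum = -2895.99.

-2895.99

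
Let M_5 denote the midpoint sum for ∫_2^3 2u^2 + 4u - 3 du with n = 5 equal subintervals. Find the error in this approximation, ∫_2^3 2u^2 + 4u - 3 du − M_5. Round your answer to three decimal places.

Exact integral: ∫_2^3 f(u) du ≈ 19.66667.
M_5 = 19.66.
Error ≈ 19.66667 − 19.66 ≈ 0.007.

0.007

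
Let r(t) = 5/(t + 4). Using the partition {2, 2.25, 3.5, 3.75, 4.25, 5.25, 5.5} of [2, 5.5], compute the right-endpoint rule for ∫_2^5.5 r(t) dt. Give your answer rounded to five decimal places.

2.16977

Subinterval widths: 0.25, 1.25, 0.25, 0.5, 1, 0.25.
Right endpoints: 2.25, 3.5, 3.75, 4.25, 5.25, 5.5.
r(2.25) = 0.8, r(3.5) = 2/3, r(3.75) = 20/31, r(4.25) = 20/33, r(5.25) = 20/37, r(5.5) = 10/19.
Sum = Σ Δt_i · r(t_i).
Sum ≈ 2.16977.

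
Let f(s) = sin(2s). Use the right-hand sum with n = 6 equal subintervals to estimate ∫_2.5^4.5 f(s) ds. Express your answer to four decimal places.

0.8036

Δs = (4.5 − 2.5)/6 = 1/3.
Right endpoints: 17/6, 19/6, 3.5, 23/6, 25/6, 4.5.
f(17/6) ≈ -0.5782, f(19/6) ≈ 0.0501, f(3.5) ≈ 0.6570, f(23/6) ≈ 0.9825, f(25/6) ≈ 0.8873, f(4.5) ≈ 0.4121.
Sum = Δs · [f(17/6) + f(19/6) + f(3.5) + ...].
Sum ≈ 0.8036.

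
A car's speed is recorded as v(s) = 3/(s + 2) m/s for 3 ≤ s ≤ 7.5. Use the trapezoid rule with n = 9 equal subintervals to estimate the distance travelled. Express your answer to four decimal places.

Δs = (7.5 − 3)/9 = 0.5.
v(3) = 0.6, v(3.5) = 6/11, v(4) = 0.5, v(4.5) = 6/13, v(5) = 3/7, v(5.5) = 0.4, v(6) = 0.375, v(6.5) = 6/17, v(7) = 1/3, v(7.5) = 6/19.
T_9 = (Δs/2)·[v(s_0) + 2v(s_1) + ... + 2v(s_{8}) + v(s_9)].
Sum ≈ 1.9274.

1.9274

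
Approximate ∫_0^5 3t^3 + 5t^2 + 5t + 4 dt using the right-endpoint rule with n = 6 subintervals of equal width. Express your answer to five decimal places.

994.24769

Δt = (5 − 0)/6 = 5/6.
Right endpoints: 5/6, 5/3, 2.5, 10/3, 25/6, 5.
f(5/6) = 13.375, f(5/3) = 361/9, f(2.5) = 94.625, f(10/3) = 562/3, f(25/6) = 23663/72, f(5) = 529.
Sum = Δt · [f(5/6) + f(5/3) + f(2.5) + ...].
Sum ≈ 994.24769.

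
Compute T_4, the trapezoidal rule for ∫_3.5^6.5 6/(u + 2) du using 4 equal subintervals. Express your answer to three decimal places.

Δu = (6.5 − 3.5)/4 = 0.75.
f(3.5) = 12/11, f(4.25) = 0.96, f(5) = 6/7, f(5.75) = 24/31, f(6.5) = 12/17.
T_4 = (Δu/2)·[f(u_0) + 2f(u_1) + 2f(u_2) + 2f(u_3) + f(u_4)].
Sum ≈ 2.617.

2.617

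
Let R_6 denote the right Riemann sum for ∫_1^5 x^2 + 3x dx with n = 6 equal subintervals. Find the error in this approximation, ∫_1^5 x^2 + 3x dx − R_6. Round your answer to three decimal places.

-12.296

Exact integral: ∫_1^5 f(x) dx ≈ 77.33333.
R_6 ≈ 89.62963.
Error ≈ 77.33333 − 89.62963 ≈ -12.296.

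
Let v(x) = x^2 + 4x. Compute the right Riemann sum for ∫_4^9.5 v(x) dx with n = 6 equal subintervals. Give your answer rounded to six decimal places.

457.843171

Δx = (9.5 − 4)/6 = 11/12.
Right endpoints: 59/12, 35/6, 6.75, 23/3, 103/12, 9.5.
v(59/12) = 6313/144, v(35/6) = 2065/36, v(6.75) = 72.5625, v(23/3) = 805/9, v(103/12) = 15553/144, v(9.5) = 128.25.
Sum = Δx · [v(59/12) + v(35/6) + v(6.75) + ...].
Sum ≈ 457.843171.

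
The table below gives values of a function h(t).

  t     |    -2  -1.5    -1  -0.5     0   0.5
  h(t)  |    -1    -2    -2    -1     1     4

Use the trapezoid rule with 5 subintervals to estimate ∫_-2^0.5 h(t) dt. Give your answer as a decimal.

Δt = 0.5.
T_5 = (0.5/2)·[(-1) + 2·(-2) + 2·(-2) + 2·(-1) + 2·1 + 4] = -1.25.

-1.25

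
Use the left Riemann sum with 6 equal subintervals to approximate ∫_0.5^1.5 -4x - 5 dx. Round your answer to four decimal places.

Δx = (1.5 − 0.5)/6 = 1/6.
Left endpoints: 0.5, 2/3, 5/6, 1, 7/6, 4/3.
f(0.5) = -7, f(2/3) = -23/3, f(5/6) = -25/3, f(1) = -9, f(7/6) = -29/3, f(4/3) = -31/3.
Sum = Δx · [f(0.5) + f(2/3) + f(5/6) + ...].
Sum ≈ -8.6667.

-8.6667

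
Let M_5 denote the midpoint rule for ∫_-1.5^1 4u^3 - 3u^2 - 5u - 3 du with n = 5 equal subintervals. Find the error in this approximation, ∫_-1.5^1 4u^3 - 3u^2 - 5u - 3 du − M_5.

Exact integral: ∫_-1.5^1 f(u) du = -12.8125.
M_5 = -12.5.
Error = -12.8125 − (-12.5) = -0.3125.

-0.3125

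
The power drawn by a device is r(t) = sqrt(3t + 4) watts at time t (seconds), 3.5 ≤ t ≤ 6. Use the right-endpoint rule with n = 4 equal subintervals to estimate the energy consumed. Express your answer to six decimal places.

10.934444

Δt = (6 − 3.5)/4 = 0.625.
Right endpoints: 4.125, 4.75, 5.375, 6.
r(4.125) ≈ 4.046604, r(4.75) ≈ 4.272002, r(5.375) ≈ 4.486090, r(6) ≈ 4.690416.
Sum = Δt · [r(4.125) + r(4.75) + r(5.375) + r(6)].
Sum ≈ 10.934444.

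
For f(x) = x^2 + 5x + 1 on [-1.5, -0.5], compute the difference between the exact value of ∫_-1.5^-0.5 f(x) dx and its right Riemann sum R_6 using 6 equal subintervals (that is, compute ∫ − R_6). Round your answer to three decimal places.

-0.255

Exact integral: ∫_-1.5^-0.5 f(x) dx ≈ -2.91667.
R_6 ≈ -2.66204.
Error ≈ -2.91667 − (-2.66204) ≈ -0.255.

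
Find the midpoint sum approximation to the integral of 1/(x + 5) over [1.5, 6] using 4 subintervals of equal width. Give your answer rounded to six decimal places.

0.525286

Δx = (6 − 1.5)/4 = 1.125.
Midpoints: 2.0625, 3.1875, 4.3125, 5.4375.
f(2.0625) = 16/113, f(3.1875) = 16/131, f(4.3125) = 16/149, f(5.4375) = 16/167.
Sum = Δx · [f(2.0625) + f(3.1875) + f(4.3125) + f(5.4375)].
Sum ≈ 0.525286.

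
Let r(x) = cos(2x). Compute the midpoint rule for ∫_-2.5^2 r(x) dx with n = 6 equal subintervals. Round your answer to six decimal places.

-0.943898

Δx = (2 − (-2.5))/6 = 0.75.
Midpoints: -2.125, -1.375, -0.625, 0.125, 0.875, 1.625.
r(-2.125) ≈ -0.446087, r(-1.375) ≈ -0.924302, r(-0.625) ≈ 0.315322, r(0.125) ≈ 0.968912, r(0.875) ≈ -0.178246, r(1.625) ≈ -0.994130.
Sum = Δx · [r(-2.125) + r(-1.375) + r(-0.625) + ...].
Sum ≈ -0.943898.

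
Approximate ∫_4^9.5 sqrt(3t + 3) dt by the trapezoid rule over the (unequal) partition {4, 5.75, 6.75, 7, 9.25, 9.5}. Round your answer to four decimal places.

26.3469

Subinterval widths: 1.75, 1, 0.25, 2.25, 0.25.
f(4) ≈ 3.8730, f(5.75) ≈ 4.5000, f(6.75) ≈ 4.8218, f(7) ≈ 4.8990, f(9.25) ≈ 5.5453, f(9.5) ≈ 5.6125.
On each subinterval the trapezoid contributes (Δt_i/2)·[f(t_{i-1}) + f(t_i)].
Sum ≈ 26.3469.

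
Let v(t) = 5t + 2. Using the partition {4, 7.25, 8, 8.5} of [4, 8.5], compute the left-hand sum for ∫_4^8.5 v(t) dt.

121.1875

Subinterval widths: 3.25, 0.75, 0.5.
Left endpoints: 4, 7.25, 8.
v(4) = 22, v(7.25) = 38.25, v(8) = 42.
Sum = Σ Δt_i · v(t_i).
Sum = 121.1875.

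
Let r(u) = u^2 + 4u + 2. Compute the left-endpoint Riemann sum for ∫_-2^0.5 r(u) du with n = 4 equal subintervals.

-1.58203125

Δu = (0.5 − (-2))/4 = 0.625.
Left endpoints: -2, -1.375, -0.75, -0.125.
r(-2) = -2, r(-1.375) = -1.609375, r(-0.75) = -0.4375, r(-0.125) = 1.515625.
Sum = Δu · [r(-2) + r(-1.375) + r(-0.75) + r(-0.125)].
Sum = -1.58203125.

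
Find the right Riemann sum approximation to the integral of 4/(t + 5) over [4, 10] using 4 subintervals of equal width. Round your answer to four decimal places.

Δt = (10 − 4)/4 = 1.5.
Right endpoints: 5.5, 7, 8.5, 10.
f(5.5) = 8/21, f(7) = 1/3, f(8.5) = 8/27, f(10) = 4/15.
Sum = Δt · [f(5.5) + f(7) + f(8.5) + f(10)].
Sum ≈ 1.9159.

1.9159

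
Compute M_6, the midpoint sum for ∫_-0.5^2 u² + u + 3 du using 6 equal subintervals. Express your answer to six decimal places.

Δu = (2 − (-0.5))/6 = 5/12.
Midpoints: -7/24, 0.125, 13/24, 23/24, 1.375, 43/24.
f(-7/24) = 1609/576, f(0.125) = 3.140625, f(13/24) = 2209/576, f(23/24) = 2809/576, f(1.375) = 6.265625, f(43/24) = 4609/576.
Sum = Δu · [f(-7/24) + f(0.125) + f(13/24) + ...].
Sum ≈ 12.047164.

12.047164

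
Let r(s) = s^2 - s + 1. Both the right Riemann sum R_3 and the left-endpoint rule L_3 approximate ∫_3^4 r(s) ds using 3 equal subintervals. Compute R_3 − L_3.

R_3 ≈ 10.8518519.
L_3 ≈ 8.8518519.
R_3 − L_3 = 2.

2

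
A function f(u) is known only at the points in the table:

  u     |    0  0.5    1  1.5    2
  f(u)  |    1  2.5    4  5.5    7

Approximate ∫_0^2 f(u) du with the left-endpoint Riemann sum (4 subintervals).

6.5

Δu = 0.5.
Sum = 0.5·[1 + 2.5 + 4 + 5.5] = 6.5.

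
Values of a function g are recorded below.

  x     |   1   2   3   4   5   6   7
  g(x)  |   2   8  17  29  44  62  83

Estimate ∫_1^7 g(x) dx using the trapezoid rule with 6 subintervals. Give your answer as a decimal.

Δx = 1.
T_6 = (1/2)·[2 + 2·8 + 2·17 + 2·29 + 2·44 + 2·62 + 83] = 202.5.

202.5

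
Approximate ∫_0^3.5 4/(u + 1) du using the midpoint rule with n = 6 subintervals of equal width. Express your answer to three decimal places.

Δu = (3.5 − 0)/6 = 7/12.
Midpoints: 7/24, 0.875, 35/24, 49/24, 2.625, 77/24.
f(7/24) = 96/31, f(0.875) = 32/15, f(35/24) = 96/59, f(49/24) = 96/73, f(2.625) = 32/29, f(77/24) = 96/101.
Sum = Δu · [f(7/24) + f(0.875) + f(35/24) + ...].
Sum ≈ 5.965.

5.965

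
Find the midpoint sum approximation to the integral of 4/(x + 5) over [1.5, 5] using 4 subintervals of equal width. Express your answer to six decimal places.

1.721395

Δx = (5 − 1.5)/4 = 0.875.
Midpoints: 1.9375, 2.8125, 3.6875, 4.5625.
f(1.9375) = 64/111, f(2.8125) = 0.512, f(3.6875) = 64/139, f(4.5625) = 64/153.
Sum = Δx · [f(1.9375) + f(2.8125) + f(3.6875) + f(4.5625)].
Sum ≈ 1.721395.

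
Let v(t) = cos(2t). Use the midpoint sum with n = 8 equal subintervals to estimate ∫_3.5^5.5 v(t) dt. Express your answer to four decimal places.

Δt = (5.5 − 3.5)/8 = 0.25.
Midpoints: 3.625, 3.875, 4.125, 4.375, 4.625, 4.875, 5.125, 5.375.
v(3.625) ≈ 0.5679, v(3.875) ≈ 0.1038, v(4.125) ≈ -0.3857, v(4.375) ≈ -0.7808, v(4.625) ≈ -0.9848, v(4.875) ≈ -0.9476, v(5.125) ≈ -0.6784, v(5.375) ≈ -0.2431.
Sum = Δt · [v(3.625) + v(3.875) + v(4.125) + ...].
Sum ≈ -0.8372.

-0.8372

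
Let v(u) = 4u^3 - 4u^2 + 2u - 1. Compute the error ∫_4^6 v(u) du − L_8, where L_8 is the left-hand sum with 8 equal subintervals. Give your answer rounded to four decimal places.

Exact integral: ∫_4^6 v(u) du ≈ 855.333333.
L_8 = 790.
Error ≈ 855.333333 − 790 ≈ 65.3333.

65.3333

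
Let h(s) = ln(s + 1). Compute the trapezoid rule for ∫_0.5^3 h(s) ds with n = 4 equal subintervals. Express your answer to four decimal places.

2.4235

Δs = (3 − 0.5)/4 = 0.625.
h(0.5) ≈ 0.4055, h(1.125) ≈ 0.7538, h(1.75) ≈ 1.0116, h(2.375) ≈ 1.2164, h(3) ≈ 1.3863.
T_4 = (Δs/2)·[h(s_0) + 2h(s_1) + 2h(s_2) + 2h(s_3) + h(s_4)].
Sum ≈ 2.4235.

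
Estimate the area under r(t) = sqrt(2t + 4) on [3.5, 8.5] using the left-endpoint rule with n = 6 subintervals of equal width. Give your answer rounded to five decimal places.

19.38478

Δt = (8.5 − 3.5)/6 = 5/6.
Left endpoints: 3.5, 13/3, 31/6, 6, 41/6, 23/3.
r(3.5) ≈ 3.31662, r(13/3) ≈ 3.55903, r(31/6) ≈ 3.78594, r(6) ≈ 4.00000, r(41/6) ≈ 4.20317, r(23/3) ≈ 4.39697.
Sum = Δt · [r(3.5) + r(13/3) + r(31/6) + ...].
Sum ≈ 19.38478.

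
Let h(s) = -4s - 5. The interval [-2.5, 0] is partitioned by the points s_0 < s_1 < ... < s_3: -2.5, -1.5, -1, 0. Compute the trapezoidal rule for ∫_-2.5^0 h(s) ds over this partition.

0

Subinterval widths: 1, 0.5, 1.
h(-2.5) = 5, h(-1.5) = 1, h(-1) = -1, h(0) = -5.
On each subinterval the trapezoid contributes (Δs_i/2)·[h(s_{i-1}) + h(s_i)].
Sum = 0.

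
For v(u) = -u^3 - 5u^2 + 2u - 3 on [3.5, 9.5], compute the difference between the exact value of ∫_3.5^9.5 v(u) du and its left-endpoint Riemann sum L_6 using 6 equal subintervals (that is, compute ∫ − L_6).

Exact integral: ∫_3.5^9.5 v(u) du = -3296.25.
L_6 = -2724.5.
Error = -3296.25 − (-2724.5) = -571.75.

-571.75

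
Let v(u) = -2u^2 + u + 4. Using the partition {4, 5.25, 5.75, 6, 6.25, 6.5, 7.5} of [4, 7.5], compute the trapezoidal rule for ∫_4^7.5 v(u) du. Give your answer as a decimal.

Subinterval widths: 1.25, 0.5, 0.25, 0.25, 0.25, 1.
v(4) = -24, v(5.25) = -45.875, v(5.75) = -56.375, v(6) = -62, v(6.25) = -67.875, v(6.5) = -74, v(7.5) = -101.
On each subinterval the trapezoid contributes (Δu_i/2)·[v(u_{i-1}) + v(u_i)].
Sum = -205.5.

-205.5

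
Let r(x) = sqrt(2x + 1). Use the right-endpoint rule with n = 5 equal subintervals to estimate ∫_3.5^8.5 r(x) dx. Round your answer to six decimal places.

Δx = (8.5 − 3.5)/5 = 1.
Right endpoints: 4.5, 5.5, 6.5, 7.5, 8.5.
r(4.5) ≈ 3.162278, r(5.5) ≈ 3.464102, r(6.5) ≈ 3.741657, r(7.5) ≈ 4.000000, r(8.5) ≈ 4.242641.
Sum = Δx · [r(4.5) + r(5.5) + r(6.5) + r(7.5) + r(8.5)].
Sum ≈ 18.610677.

18.610677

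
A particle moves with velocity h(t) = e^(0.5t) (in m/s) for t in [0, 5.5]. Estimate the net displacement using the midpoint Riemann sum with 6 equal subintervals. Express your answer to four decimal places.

29.0305

Δt = (5.5 − 0)/6 = 11/12.
Midpoints: 11/24, 1.375, 55/24, 77/24, 4.125, 121/24.
h(11/24) ≈ 1.2576, h(1.375) ≈ 1.9887, h(55/24) ≈ 3.1451, h(77/24) ≈ 4.9737, h(4.125) ≈ 7.8656, h(121/24) ≈ 12.4390.
Sum = Δt · [h(11/24) + h(1.375) + h(55/24) + ...].
Sum ≈ 29.0305.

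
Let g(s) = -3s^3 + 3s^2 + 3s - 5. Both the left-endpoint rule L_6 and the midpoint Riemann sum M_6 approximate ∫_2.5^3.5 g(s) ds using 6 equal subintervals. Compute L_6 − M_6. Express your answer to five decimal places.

4.89583

L_6 ≈ -47.0486111.
M_6 ≈ -51.9444444.
L_6 − M_6 ≈ 4.89583.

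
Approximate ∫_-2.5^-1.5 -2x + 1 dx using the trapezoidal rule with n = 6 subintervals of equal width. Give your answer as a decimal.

5

Δx = (-1.5 − (-2.5))/6 = 1/6.
f(-2.5) = 6, f(-7/3) = 17/3, f(-13/6) = 16/3, f(-2) = 5, f(-11/6) = 14/3, f(-5/3) = 13/3, f(-1.5) = 4.
T_6 = (Δx/2)·[f(x_0) + 2f(x_1) + ... + 2f(x_{5}) + f(x_6)].
Sum = 5.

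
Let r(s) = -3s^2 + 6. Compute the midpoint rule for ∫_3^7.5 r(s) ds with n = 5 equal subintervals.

-366.96375

Δs = (7.5 − 3)/5 = 0.9.
Midpoints: 3.45, 4.35, 5.25, 6.15, 7.05.
r(3.45) = -29.7075, r(4.35) = -50.7675, r(5.25) = -76.6875, r(6.15) = -107.4675, r(7.05) = -143.1075.
Sum = Δs · [r(3.45) + r(4.35) + r(5.25) + r(6.15) + r(7.05)].
Sum = -366.96375.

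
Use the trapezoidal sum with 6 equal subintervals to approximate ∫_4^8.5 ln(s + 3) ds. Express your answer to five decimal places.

9.96300

Δs = (8.5 − 4)/6 = 0.75.
f(4) ≈ 1.94591, f(4.75) ≈ 2.04769, f(5.5) ≈ 2.14007, f(6.25) ≈ 2.22462, f(7) ≈ 2.30259, f(7.75) ≈ 2.37491, f(8.5) ≈ 2.44235.
T_6 = (Δs/2)·[f(s_0) + 2f(s_1) + ... + 2f(s_{5}) + f(s_6)].
Sum ≈ 9.96300.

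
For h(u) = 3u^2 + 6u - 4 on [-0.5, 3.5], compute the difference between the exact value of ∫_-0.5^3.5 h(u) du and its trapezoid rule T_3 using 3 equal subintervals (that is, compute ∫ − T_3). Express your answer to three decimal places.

Exact integral: ∫_-0.5^3.5 h(u) du = 63.
T_3 ≈ 66.55556.
Error ≈ 63 − 66.55556 ≈ -3.556.

-3.556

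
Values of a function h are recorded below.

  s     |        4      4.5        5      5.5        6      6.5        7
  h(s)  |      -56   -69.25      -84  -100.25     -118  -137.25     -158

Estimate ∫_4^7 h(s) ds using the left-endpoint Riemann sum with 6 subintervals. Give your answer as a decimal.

-282.375

Δs = 0.5.
Sum = 0.5·[(-56) + (-69.25) + (-84) + (-100.25) + (-118) + (-137.25)] = -282.375.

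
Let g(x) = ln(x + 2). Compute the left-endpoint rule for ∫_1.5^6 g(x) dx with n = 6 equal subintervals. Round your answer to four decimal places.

7.4333

Δx = (6 − 1.5)/6 = 0.75.
Left endpoints: 1.5, 2.25, 3, 3.75, 4.5, 5.25.
g(1.5) ≈ 1.2528, g(2.25) ≈ 1.4469, g(3) ≈ 1.6094, g(3.75) ≈ 1.7492, g(4.5) ≈ 1.8718, g(5.25) ≈ 1.9810.
Sum = Δx · [g(1.5) + g(2.25) + g(3) + ...].
Sum ≈ 7.4333.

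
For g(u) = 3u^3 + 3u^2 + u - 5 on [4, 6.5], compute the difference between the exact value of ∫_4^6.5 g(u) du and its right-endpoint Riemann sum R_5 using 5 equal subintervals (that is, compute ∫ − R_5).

-183.515625

Exact integral: ∫_4^6.5 g(u) du = 1358.046875.
R_5 = 1541.5625.
Error = 1358.046875 − 1541.5625 = -183.515625.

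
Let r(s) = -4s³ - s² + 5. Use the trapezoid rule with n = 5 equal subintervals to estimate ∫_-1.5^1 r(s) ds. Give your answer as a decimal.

Δs = (1 − (-1.5))/5 = 0.5.
r(-1.5) = 16.25, r(-1) = 8, r(-0.5) = 5.25, r(0) = 5, r(0.5) = 4.25, r(1) = 0.
T_5 = (Δs/2)·[r(s_0) + 2r(s_1) + ... + 2r(s_{4}) + r(s_5)].
Sum = 15.3125.

15.3125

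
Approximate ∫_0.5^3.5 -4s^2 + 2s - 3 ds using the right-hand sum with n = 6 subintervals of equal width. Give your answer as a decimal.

Δs = (3.5 − 0.5)/6 = 0.5.
Right endpoints: 1, 1.5, 2, 2.5, 3, 3.5.
f(1) = -5, f(1.5) = -9, f(2) = -15, f(2.5) = -23, f(3) = -33, f(3.5) = -45.
Sum = Δs · [f(1) + f(1.5) + f(2) + ...].
Sum = -65.

-65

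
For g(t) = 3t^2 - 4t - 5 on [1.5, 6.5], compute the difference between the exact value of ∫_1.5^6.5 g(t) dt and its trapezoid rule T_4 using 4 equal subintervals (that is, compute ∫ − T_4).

Exact integral: ∫_1.5^6.5 g(t) dt = 166.25.
T_4 = 170.15625.
Error = 166.25 − 170.15625 = -3.90625.

-3.90625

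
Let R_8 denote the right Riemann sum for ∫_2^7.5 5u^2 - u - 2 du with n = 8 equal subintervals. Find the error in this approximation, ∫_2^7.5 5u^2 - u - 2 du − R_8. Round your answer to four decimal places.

-90.0804

Exact integral: ∫_2^7.5 f(u) du ≈ 652.666667.
R_8 ≈ 742.747070.
Error ≈ 652.666667 − 742.747070 ≈ -90.0804.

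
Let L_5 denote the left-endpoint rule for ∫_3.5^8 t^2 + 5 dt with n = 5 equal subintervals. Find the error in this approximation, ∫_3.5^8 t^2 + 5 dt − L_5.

22.68

Exact integral: ∫_3.5^8 f(t) dt = 178.875.
L_5 = 156.195.
Error = 178.875 − 156.195 = 22.68.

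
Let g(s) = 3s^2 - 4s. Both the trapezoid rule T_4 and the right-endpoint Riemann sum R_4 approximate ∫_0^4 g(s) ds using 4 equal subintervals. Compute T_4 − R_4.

-16

T_4 = 34.
R_4 = 50.
T_4 − R_4 = -16.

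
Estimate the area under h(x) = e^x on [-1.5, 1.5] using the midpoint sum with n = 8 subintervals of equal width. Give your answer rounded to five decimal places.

4.23371

Δx = (1.5 − (-1.5))/8 = 0.375.
Midpoints: -1.3125, -0.9375, -0.5625, -0.1875, 0.1875, 0.5625, 0.9375, 1.3125.
h(-1.3125) ≈ 0.26915, h(-0.9375) ≈ 0.39161, h(-0.5625) ≈ 0.56978, h(-0.1875) ≈ 0.82903, h(0.1875) ≈ 1.20623, h(0.5625) ≈ 1.75505, h(0.9375) ≈ 2.55359, h(1.3125) ≈ 3.71545.
Sum = Δx · [h(-1.3125) + h(-0.9375) + h(-0.5625) + ...].
Sum ≈ 4.23371.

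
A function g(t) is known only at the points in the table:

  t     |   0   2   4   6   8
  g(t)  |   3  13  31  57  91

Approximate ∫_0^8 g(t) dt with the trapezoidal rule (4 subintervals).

296

Δt = 2.
T_4 = (2/2)·[3 + 2·13 + 2·31 + 2·57 + 91] = 296.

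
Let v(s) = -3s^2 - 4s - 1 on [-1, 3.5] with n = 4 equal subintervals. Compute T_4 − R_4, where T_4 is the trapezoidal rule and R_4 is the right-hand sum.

29.109375

T_4 = -73.72265625.
R_4 = -102.83203125.
T_4 − R_4 = 29.109375.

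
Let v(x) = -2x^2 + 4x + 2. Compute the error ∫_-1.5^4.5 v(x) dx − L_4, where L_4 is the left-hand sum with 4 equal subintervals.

-4.5

Exact integral: ∫_-1.5^4.5 v(x) dx = -15.
L_4 = -10.5.
Error = -15 − (-10.5) = -4.5.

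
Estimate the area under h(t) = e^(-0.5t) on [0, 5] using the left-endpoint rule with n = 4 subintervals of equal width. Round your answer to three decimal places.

2.469

Δt = (5 − 0)/4 = 1.25.
Left endpoints: 0, 1.25, 2.5, 3.75.
h(0) ≈ 1.000, h(1.25) ≈ 0.535, h(2.5) ≈ 0.287, h(3.75) ≈ 0.153.
Sum = Δt · [h(0) + h(1.25) + h(2.5) + h(3.75)].
Sum ≈ 2.469.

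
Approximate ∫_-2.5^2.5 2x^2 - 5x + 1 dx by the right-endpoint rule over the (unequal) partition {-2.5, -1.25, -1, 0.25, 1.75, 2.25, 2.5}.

Subinterval widths: 1.25, 0.25, 1.25, 1.5, 0.5, 0.25.
Right endpoints: -1.25, -1, 0.25, 1.75, 2.25, 2.5.
f(-1.25) = 10.375, f(-1) = 8, f(0.25) = -0.125, f(1.75) = -1.625, f(2.25) = -0.125, f(2.5) = 1.
Sum = Σ Δx_i · f(x_i).
Sum = 12.5625.

12.5625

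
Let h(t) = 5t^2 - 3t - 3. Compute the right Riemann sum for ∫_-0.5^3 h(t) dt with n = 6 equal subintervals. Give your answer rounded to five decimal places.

Δt = (3 − (-0.5))/6 = 7/12.
Right endpoints: 1/12, 2/3, 1.25, 11/6, 29/12, 3.
h(1/12) = -463/144, h(2/3) = -25/9, h(1.25) = 1.0625, h(11/6) = 299/36, h(29/12) = 2729/144, h(3) = 33.
Sum = Δt · [h(1/12) + h(2/3) + h(1.25) + ...].
Sum ≈ 32.27373.

32.27373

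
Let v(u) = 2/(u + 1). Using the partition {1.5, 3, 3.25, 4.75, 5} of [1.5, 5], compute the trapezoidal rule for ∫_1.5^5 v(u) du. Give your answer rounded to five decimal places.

Subinterval widths: 1.5, 0.25, 1.5, 0.25.
v(1.5) = 0.8, v(3) = 0.5, v(3.25) = 8/17, v(4.75) = 8/23, v(5) = 1/3.
On each subinterval the trapezoid contributes (Δu_i/2)·[v(u_{i-1}) + v(u_i)].
Sum ≈ 1.79528.

1.79528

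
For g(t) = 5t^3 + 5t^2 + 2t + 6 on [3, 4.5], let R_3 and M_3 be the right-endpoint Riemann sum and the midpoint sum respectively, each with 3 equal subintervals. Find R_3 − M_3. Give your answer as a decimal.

R_3 = 637.25.
M_3 = 536.5390625.
R_3 − M_3 = 100.7109375.

100.7109375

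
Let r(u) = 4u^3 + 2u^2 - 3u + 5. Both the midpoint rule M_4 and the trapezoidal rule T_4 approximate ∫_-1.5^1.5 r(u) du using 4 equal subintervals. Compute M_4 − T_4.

M_4 = 19.21875.
T_4 = 20.0625.
M_4 − T_4 = -0.84375.

-0.84375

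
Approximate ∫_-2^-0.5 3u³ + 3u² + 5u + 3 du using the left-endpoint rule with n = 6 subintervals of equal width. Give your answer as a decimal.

Δu = (-0.5 − (-2))/6 = 0.25.
Left endpoints: -2, -1.75, -1.5, -1.25, -1, -0.75.
f(-2) = -19, f(-1.75) = -12.640625, f(-1.5) = -7.875, f(-1.25) = -4.421875, f(-1) = -2, f(-0.75) = -0.328125.
Sum = Δu · [f(-2) + f(-1.75) + f(-1.5) + ...].
Sum = -11.56640625.

-11.56640625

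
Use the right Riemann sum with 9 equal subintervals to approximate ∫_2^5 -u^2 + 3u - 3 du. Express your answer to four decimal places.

Δu = (5 − 2)/9 = 1/3.
Right endpoints: 7/3, 8/3, 3, 10/3, 11/3, 4, 13/3, 14/3, 5.
f(7/3) = -13/9, f(8/3) = -19/9, f(3) = -3, f(10/3) = -37/9, f(11/3) = -49/9, f(4) = -7, f(13/3) = -79/9, f(14/3) = -97/9, f(5) = -13.
Sum = Δu · [f(7/3) + f(8/3) + f(3) + ...].
Sum ≈ -18.5556.

-18.5556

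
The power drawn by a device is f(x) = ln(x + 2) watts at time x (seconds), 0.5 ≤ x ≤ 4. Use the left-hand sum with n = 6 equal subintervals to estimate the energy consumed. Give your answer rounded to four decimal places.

4.6979

Δx = (4 − 0.5)/6 = 7/12.
Left endpoints: 0.5, 13/12, 5/3, 2.25, 17/6, 41/12.
f(0.5) ≈ 0.9163, f(13/12) ≈ 1.1260, f(5/3) ≈ 1.2993, f(2.25) ≈ 1.4469, f(17/6) ≈ 1.5755, f(41/12) ≈ 1.6895.
Sum = Δx · [f(0.5) + f(13/12) + f(5/3) + ...].
Sum ≈ 4.6979.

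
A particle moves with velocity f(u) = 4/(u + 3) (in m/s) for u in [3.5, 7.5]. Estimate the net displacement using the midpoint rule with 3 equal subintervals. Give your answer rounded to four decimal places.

1.9140

Δu = (7.5 − 3.5)/3 = 4/3.
Midpoints: 25/6, 5.5, 41/6.
f(25/6) = 24/43, f(5.5) = 8/17, f(41/6) = 24/59.
Sum = Δu · [f(25/6) + f(5.5) + f(41/6)].
Sum ≈ 1.9140.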